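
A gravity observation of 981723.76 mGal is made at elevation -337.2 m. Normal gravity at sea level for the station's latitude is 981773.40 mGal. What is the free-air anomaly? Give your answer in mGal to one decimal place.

-153.7

Free-air correction = 0.3086 × -337.2 = -104.06 mGal
Free-air anomaly = 981723.76 − 981773.40 + (-104.06) = -153.70 mGal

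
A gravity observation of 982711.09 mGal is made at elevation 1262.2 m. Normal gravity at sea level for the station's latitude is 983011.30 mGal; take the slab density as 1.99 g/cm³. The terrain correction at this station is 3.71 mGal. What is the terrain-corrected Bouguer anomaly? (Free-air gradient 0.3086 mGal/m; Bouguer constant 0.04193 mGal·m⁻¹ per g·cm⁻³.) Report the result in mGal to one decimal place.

Free-air correction = 0.3086 × 1262.2 = 389.51 mGal
Free-air anomaly = 982711.09 − 983011.30 + (389.51) = 89.30 mGal
Bouguer slab correction = 0.04193 × 1.99 × 1262.2 = 105.32 mGal
Simple Bouguer anomaly = 89.30 − (105.32) = -16.02 mGal
Complete Bouguer anomaly = -16.02 + 3.71 = -12.31 mGal

-12.3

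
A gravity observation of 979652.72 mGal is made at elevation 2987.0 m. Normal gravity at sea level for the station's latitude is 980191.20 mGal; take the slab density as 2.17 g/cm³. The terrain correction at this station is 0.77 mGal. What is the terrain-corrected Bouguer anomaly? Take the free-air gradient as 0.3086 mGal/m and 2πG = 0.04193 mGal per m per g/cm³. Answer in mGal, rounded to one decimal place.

Free-air correction = 0.3086 × 2987.0 = 921.79 mGal
Free-air anomaly = 979652.72 − 980191.20 + (921.79) = 383.31 mGal
Bouguer slab correction = 0.04193 × 2.17 × 2987.0 = 271.78 mGal
Simple Bouguer anomaly = 383.31 − (271.78) = 111.53 mGal
Complete Bouguer anomaly = 111.53 + 0.77 = 112.30 mGal

112.3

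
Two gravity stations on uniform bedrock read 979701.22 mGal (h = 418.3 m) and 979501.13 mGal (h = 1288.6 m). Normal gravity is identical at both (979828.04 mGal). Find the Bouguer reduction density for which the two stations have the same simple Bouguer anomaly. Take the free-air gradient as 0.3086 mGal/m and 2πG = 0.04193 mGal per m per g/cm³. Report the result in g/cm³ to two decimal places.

1.88

Δg_obs = 979501.13 − 979701.22 = -200.09 mGal over Δh = 1288.6 − 418.3 = 870.3 m
Equal Bouguer anomalies ⇒ Δg_obs + (0.3086 − 0.04193ρ)·Δh = 0
0.3086 − 0.04193ρ = −Δg_obs/Δh = 0.22991
ρ = (0.3086 − 0.22991) / 0.04193 = 1.88 g/cm³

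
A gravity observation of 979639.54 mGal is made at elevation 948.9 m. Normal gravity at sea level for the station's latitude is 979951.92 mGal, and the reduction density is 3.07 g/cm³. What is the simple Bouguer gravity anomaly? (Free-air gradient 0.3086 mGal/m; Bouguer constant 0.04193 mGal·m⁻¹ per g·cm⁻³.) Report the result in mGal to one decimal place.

Free-air correction = 0.3086 × 948.9 = 292.83 mGal
Free-air anomaly = 979639.54 − 979951.92 + (292.83) = -19.55 mGal
Bouguer slab correction = 0.04193 × 3.07 × 948.9 = 122.15 mGal
Simple Bouguer anomaly = -19.55 − (122.15) = -141.70 mGal

-141.7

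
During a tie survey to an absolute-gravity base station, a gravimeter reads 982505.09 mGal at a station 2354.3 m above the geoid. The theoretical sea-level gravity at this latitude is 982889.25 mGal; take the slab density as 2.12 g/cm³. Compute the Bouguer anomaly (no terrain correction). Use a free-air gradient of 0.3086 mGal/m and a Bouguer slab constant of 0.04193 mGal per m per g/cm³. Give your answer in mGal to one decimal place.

Free-air correction = 0.3086 × 2354.3 = 726.54 mGal
Free-air anomaly = 982505.09 − 982889.25 + (726.54) = 342.38 mGal
Bouguer slab correction = 0.04193 × 2.12 × 2354.3 = 209.28 mGal
Simple Bouguer anomaly = 342.38 − (209.28) = 133.10 mGal

133.1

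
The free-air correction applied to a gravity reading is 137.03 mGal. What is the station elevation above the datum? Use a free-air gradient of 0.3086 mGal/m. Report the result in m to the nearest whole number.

h = 137.03 / 0.3086 = 444.04 m

444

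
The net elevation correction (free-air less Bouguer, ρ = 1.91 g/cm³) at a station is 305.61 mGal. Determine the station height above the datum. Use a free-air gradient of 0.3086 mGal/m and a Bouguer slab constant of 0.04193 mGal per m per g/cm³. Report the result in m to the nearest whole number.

1337

Combined gradient = 0.3086 − 0.04193 × 1.91 = 0.2285137 mGal/m
h = 305.61 / 0.2285137 = 1337.38 m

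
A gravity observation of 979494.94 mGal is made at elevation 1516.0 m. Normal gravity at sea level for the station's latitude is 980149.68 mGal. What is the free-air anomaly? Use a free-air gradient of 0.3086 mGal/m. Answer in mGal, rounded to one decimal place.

Free-air correction = 0.3086 × 1516.0 = 467.84 mGal
Free-air anomaly = 979494.94 − 980149.68 + (467.84) = -186.90 mGal

-186.9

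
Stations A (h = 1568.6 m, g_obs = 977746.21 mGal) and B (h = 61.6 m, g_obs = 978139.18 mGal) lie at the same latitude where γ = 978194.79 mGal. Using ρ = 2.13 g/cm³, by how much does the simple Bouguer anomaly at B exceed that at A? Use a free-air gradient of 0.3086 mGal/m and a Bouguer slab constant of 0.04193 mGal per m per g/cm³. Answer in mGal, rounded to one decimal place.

62.5

Δg_SB(A) = 977746.21 − 978194.79 + 0.3086×1568.6 − 0.04193×2.13×1568.6 = -104.60 mGal
Δg_SB(B) = 978139.18 − 978194.79 + 0.3086×61.6 − 0.04193×2.13×61.6 = -42.10 mGal
Difference = -42.10 − (-104.60) = 62.50 mGal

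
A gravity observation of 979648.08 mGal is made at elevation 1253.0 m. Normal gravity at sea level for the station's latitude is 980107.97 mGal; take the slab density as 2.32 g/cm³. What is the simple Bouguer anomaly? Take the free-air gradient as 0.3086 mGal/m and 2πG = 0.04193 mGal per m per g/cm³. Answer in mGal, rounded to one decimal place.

Free-air correction = 0.3086 × 1253.0 = 386.68 mGal
Free-air anomaly = 979648.08 − 980107.97 + (386.68) = -73.21 mGal
Bouguer slab correction = 0.04193 × 2.32 × 1253.0 = 121.89 mGal
Simple Bouguer anomaly = -73.21 − (121.89) = -195.10 mGal

-195.1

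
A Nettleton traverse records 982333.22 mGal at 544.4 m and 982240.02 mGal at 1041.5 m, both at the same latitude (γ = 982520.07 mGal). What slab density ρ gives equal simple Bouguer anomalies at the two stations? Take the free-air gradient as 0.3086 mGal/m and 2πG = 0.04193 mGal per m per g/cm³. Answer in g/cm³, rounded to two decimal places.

Δg_obs = 982240.02 − 982333.22 = -93.20 mGal over Δh = 1041.5 − 544.4 = 497.1 m
Equal Bouguer anomalies ⇒ Δg_obs + (0.3086 − 0.04193ρ)·Δh = 0
0.3086 − 0.04193ρ = −Δg_obs/Δh = 0.18749
ρ = (0.3086 − 0.18749) / 0.04193 = 2.89 g/cm³

2.89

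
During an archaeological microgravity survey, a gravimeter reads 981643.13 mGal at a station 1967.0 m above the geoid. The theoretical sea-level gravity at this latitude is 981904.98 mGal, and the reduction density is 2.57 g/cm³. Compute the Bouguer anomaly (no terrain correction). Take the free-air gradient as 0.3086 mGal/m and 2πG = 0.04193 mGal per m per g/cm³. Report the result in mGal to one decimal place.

133.2

Free-air correction = 0.3086 × 1967.0 = 607.02 mGal
Free-air anomaly = 981643.13 − 981904.98 + (607.02) = 345.17 mGal
Bouguer slab correction = 0.04193 × 2.57 × 1967.0 = 211.96 mGal
Simple Bouguer anomaly = 345.17 − (211.96) = 133.21 mGal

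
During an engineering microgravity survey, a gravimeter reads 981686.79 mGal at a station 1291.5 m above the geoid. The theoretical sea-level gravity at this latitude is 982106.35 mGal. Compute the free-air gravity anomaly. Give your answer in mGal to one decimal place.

Free-air correction = 0.3086 × 1291.5 = 398.56 mGal
Free-air anomaly = 981686.79 − 982106.35 + (398.56) = -21.00 mGal

-21.0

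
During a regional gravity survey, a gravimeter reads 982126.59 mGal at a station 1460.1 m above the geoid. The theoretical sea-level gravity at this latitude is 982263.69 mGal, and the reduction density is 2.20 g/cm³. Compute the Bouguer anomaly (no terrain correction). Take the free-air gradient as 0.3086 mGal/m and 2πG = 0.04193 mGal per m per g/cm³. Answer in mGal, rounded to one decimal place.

178.8

Free-air correction = 0.3086 × 1460.1 = 450.59 mGal
Free-air anomaly = 982126.59 − 982263.69 + (450.59) = 313.49 mGal
Bouguer slab correction = 0.04193 × 2.20 × 1460.1 = 134.69 mGal
Simple Bouguer anomaly = 313.49 − (134.69) = 178.80 mGal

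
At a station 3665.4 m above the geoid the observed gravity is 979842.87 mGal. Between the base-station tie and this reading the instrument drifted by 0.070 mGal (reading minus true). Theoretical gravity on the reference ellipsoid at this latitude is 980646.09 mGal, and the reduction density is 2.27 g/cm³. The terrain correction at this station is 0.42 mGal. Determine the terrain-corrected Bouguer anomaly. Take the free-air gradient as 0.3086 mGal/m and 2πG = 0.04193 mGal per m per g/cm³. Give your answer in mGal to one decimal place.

-20.6

Drift-corrected reading = 979842.87 − (0.070) = 979842.800 mGal
Free-air correction = 0.3086 × 3665.4 = 1131.14 mGal
Free-air anomaly = 979842.800 − 980646.09 + (1131.14) = 327.850 mGal
Bouguer slab correction = 0.04193 × 2.27 × 3665.4 = 348.88 mGal
Simple Bouguer anomaly = 327.850 − (348.88) = -21.030 mGal
Complete Bouguer anomaly = -21.030 + 0.42 = -20.610 mGal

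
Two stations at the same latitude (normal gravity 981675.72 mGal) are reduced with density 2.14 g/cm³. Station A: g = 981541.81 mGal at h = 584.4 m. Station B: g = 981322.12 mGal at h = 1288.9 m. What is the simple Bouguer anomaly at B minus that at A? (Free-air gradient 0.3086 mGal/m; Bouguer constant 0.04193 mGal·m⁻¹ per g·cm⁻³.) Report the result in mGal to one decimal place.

-65.5

Δg_SB(A) = 981541.81 − 981675.72 + 0.3086×584.4 − 0.04193×2.14×584.4 = -6.00 mGal
Δg_SB(B) = 981322.12 − 981675.72 + 0.3086×1288.9 − 0.04193×2.14×1288.9 = -71.50 mGal
Difference = -71.50 − (-6.00) = -65.50 mGal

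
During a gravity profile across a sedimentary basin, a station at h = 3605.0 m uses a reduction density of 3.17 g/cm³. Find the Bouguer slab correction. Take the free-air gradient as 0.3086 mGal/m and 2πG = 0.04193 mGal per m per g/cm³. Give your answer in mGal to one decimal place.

Bouguer slab correction = 0.04193 × 3.17 × 3605.0 = 479.2 mGal

479.2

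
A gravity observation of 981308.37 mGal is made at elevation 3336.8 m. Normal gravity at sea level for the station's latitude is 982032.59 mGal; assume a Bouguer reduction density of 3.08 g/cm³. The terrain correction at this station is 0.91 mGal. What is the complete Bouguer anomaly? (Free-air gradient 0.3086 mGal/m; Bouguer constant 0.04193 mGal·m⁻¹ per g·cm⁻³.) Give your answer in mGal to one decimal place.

Free-air correction = 0.3086 × 3336.8 = 1029.74 mGal
Free-air anomaly = 981308.37 − 982032.59 + (1029.74) = 305.52 mGal
Bouguer slab correction = 0.04193 × 3.08 × 3336.8 = 430.93 mGal
Simple Bouguer anomaly = 305.52 − (430.93) = -125.41 mGal
Complete Bouguer anomaly = -125.41 + 0.91 = -124.50 mGal

-124.5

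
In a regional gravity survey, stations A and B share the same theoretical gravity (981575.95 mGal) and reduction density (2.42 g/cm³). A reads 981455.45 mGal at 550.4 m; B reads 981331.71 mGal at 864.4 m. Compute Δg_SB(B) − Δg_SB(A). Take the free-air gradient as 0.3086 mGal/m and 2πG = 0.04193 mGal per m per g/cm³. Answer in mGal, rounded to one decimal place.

-58.7

Δg_SB(A) = 981455.45 − 981575.95 + 0.3086×550.4 − 0.04193×2.42×550.4 = -6.50 mGal
Δg_SB(B) = 981331.71 − 981575.95 + 0.3086×864.4 − 0.04193×2.42×864.4 = -65.20 mGal
Difference = -65.20 − (-6.50) = -58.70 mGal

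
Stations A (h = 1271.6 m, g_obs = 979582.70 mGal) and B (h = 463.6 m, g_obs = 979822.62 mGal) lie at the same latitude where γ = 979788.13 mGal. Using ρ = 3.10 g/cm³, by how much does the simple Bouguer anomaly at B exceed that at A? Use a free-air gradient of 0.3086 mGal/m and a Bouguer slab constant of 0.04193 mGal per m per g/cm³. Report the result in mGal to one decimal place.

95.6

Δg_SB(A) = 979582.70 − 979788.13 + 0.3086×1271.6 − 0.04193×3.10×1271.6 = 21.70 mGal
Δg_SB(B) = 979822.62 − 979788.13 + 0.3086×463.6 − 0.04193×3.10×463.6 = 117.30 mGal
Difference = 117.30 − (21.70) = 95.60 mGal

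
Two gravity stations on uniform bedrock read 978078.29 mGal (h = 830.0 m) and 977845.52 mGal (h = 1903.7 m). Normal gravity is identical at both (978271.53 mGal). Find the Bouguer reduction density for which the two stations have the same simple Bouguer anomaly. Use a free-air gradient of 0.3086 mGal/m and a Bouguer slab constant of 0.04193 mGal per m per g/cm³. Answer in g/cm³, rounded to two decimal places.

2.19

Δg_obs = 977845.52 − 978078.29 = -232.77 mGal over Δh = 1903.7 − 830.0 = 1073.7 m
Equal Bouguer anomalies ⇒ Δg_obs + (0.3086 − 0.04193ρ)·Δh = 0
0.3086 − 0.04193ρ = −Δg_obs/Δh = 0.21679
ρ = (0.3086 − 0.21679) / 0.04193 = 2.19 g/cm³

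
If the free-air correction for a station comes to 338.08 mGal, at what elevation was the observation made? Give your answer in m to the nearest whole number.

1096

h = 338.08 / 0.3086 = 1095.53 m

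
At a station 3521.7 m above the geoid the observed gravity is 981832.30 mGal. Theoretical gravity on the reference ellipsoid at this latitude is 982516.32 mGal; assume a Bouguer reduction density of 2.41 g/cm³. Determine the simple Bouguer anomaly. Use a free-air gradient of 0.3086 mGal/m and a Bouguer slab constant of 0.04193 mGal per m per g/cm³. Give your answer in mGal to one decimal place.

Free-air correction = 0.3086 × 3521.7 = 1086.80 mGal
Free-air anomaly = 981832.30 − 982516.32 + (1086.80) = 402.78 mGal
Bouguer slab correction = 0.04193 × 2.41 × 3521.7 = 355.87 mGal
Simple Bouguer anomaly = 402.78 − (355.87) = 46.91 mGal

46.9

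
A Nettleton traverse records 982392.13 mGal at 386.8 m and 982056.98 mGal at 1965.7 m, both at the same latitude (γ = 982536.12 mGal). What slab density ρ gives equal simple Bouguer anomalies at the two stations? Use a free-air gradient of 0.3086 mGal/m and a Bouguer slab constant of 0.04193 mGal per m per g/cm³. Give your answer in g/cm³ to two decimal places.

2.30

Δg_obs = 982056.98 − 982392.13 = -335.15 mGal over Δh = 1965.7 − 386.8 = 1578.9 m
Equal Bouguer anomalies ⇒ Δg_obs + (0.3086 − 0.04193ρ)·Δh = 0
0.3086 − 0.04193ρ = −Δg_obs/Δh = 0.21227
ρ = (0.3086 − 0.21227) / 0.04193 = 2.30 g/cm³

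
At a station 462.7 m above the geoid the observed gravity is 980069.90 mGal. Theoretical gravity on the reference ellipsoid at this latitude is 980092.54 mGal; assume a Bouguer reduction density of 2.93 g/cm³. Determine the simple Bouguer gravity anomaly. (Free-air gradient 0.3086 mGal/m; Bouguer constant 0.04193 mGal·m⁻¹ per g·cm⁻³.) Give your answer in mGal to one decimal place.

Free-air correction = 0.3086 × 462.7 = 142.79 mGal
Free-air anomaly = 980069.90 − 980092.54 + (142.79) = 120.15 mGal
Bouguer slab correction = 0.04193 × 2.93 × 462.7 = 56.84 mGal
Simple Bouguer anomaly = 120.15 − (56.84) = 63.31 mGal

63.3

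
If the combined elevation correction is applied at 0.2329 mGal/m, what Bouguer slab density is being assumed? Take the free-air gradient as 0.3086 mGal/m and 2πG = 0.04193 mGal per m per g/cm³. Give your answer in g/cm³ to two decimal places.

0.2329 = 0.3086 − 0.04193 × ρ
ρ = (0.3086 − 0.2329) / 0.04193 = 1.81 g/cm³

1.81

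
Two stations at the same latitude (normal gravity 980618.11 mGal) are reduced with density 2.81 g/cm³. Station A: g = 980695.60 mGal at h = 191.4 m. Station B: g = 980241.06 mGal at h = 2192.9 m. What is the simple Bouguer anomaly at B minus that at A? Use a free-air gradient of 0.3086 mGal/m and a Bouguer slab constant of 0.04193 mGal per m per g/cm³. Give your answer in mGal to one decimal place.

Δg_SB(A) = 980695.60 − 980618.11 + 0.3086×191.4 − 0.04193×2.81×191.4 = 114.00 mGal
Δg_SB(B) = 980241.06 − 980618.11 + 0.3086×2192.9 − 0.04193×2.81×2192.9 = 41.30 mGal
Difference = 41.30 − (114.00) = -72.70 mGal

-72.7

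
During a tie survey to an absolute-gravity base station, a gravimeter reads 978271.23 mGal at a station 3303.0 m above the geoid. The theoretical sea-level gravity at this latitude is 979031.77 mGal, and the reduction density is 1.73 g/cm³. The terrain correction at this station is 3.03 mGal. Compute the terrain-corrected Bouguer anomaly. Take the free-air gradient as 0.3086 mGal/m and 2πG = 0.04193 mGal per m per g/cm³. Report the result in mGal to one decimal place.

Free-air correction = 0.3086 × 3303.0 = 1019.31 mGal
Free-air anomaly = 978271.23 − 979031.77 + (1019.31) = 258.77 mGal
Bouguer slab correction = 0.04193 × 1.73 × 3303.0 = 239.60 mGal
Simple Bouguer anomaly = 258.77 − (239.60) = 19.17 mGal
Complete Bouguer anomaly = 19.17 + 3.03 = 22.20 mGal

22.2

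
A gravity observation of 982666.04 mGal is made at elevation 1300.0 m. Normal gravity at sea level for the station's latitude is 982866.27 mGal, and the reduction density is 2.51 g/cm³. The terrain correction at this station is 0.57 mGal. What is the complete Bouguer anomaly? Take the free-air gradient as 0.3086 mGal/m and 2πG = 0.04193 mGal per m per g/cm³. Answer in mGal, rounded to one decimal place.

Free-air correction = 0.3086 × 1300.0 = 401.18 mGal
Free-air anomaly = 982666.04 − 982866.27 + (401.18) = 200.95 mGal
Bouguer slab correction = 0.04193 × 2.51 × 1300.0 = 136.82 mGal
Simple Bouguer anomaly = 200.95 − (136.82) = 64.13 mGal
Complete Bouguer anomaly = 64.13 + 0.57 = 64.70 mGal

64.7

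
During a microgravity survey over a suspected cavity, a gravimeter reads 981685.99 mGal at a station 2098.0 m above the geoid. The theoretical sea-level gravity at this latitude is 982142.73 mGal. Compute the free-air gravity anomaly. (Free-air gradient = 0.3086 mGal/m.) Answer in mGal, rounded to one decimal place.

Free-air correction = 0.3086 × 2098.0 = 647.44 mGal
Free-air anomaly = 981685.99 − 982142.73 + (647.44) = 190.70 mGal

190.7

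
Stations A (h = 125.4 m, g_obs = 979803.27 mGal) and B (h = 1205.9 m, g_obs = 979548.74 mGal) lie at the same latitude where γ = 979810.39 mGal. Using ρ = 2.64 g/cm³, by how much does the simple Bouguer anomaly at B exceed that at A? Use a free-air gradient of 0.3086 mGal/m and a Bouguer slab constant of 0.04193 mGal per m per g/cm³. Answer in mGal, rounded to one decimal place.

-40.7

Δg_SB(A) = 979803.27 − 979810.39 + 0.3086×125.4 − 0.04193×2.64×125.4 = 17.70 mGal
Δg_SB(B) = 979548.74 − 979810.39 + 0.3086×1205.9 − 0.04193×2.64×1205.9 = -23.00 mGal
Difference = -23.00 − (17.70) = -40.70 mGal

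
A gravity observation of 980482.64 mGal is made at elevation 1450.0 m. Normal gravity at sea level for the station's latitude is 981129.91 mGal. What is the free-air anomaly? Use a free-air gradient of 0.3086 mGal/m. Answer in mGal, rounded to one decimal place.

Free-air correction = 0.3086 × 1450.0 = 447.47 mGal
Free-air anomaly = 980482.64 − 981129.91 + (447.47) = -199.80 mGal

-199.8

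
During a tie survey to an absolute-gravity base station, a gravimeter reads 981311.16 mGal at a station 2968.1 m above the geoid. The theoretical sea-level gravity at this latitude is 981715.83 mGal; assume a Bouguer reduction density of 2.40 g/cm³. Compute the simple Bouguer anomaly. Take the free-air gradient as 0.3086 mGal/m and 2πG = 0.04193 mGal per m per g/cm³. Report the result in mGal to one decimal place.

Free-air correction = 0.3086 × 2968.1 = 915.96 mGal
Free-air anomaly = 981311.16 − 981715.83 + (915.96) = 511.29 mGal
Bouguer slab correction = 0.04193 × 2.40 × 2968.1 = 298.69 mGal
Simple Bouguer anomaly = 511.29 − (298.69) = 212.60 mGal

212.6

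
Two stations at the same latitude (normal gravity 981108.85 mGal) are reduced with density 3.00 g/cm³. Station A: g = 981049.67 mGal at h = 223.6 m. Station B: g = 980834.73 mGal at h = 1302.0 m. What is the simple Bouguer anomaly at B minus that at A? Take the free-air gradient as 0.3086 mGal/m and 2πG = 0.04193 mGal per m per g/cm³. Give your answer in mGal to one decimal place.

-17.8

Δg_SB(A) = 981049.67 − 981108.85 + 0.3086×223.6 − 0.04193×3.00×223.6 = -18.30 mGal
Δg_SB(B) = 980834.73 − 981108.85 + 0.3086×1302.0 − 0.04193×3.00×1302.0 = -36.10 mGal
Difference = -36.10 − (-18.30) = -17.80 mGal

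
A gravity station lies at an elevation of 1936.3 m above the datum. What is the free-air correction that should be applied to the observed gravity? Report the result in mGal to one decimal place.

597.5

Free-air correction = 0.3086 × 1936.3 = 597.5 mGal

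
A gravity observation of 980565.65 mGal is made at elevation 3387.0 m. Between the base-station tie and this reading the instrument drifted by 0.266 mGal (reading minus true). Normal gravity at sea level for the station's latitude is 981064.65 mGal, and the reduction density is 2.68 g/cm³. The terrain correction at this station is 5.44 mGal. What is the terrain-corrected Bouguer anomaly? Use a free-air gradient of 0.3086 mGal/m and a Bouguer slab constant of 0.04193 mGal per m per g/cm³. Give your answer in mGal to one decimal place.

170.8

Drift-corrected reading = 980565.65 − (0.266) = 980565.384 mGal
Free-air correction = 0.3086 × 3387.0 = 1045.23 mGal
Free-air anomaly = 980565.384 − 981064.65 + (1045.23) = 545.964 mGal
Bouguer slab correction = 0.04193 × 2.68 × 3387.0 = 380.61 mGal
Simple Bouguer anomaly = 545.964 − (380.61) = 165.354 mGal
Complete Bouguer anomaly = 165.354 + 5.44 = 170.794 mGal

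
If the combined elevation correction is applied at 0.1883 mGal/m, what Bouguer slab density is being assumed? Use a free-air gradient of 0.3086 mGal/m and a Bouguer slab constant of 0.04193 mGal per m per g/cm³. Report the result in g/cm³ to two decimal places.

0.1883 = 0.3086 − 0.04193 × ρ
ρ = (0.3086 − 0.1883) / 0.04193 = 2.87 g/cm³

2.87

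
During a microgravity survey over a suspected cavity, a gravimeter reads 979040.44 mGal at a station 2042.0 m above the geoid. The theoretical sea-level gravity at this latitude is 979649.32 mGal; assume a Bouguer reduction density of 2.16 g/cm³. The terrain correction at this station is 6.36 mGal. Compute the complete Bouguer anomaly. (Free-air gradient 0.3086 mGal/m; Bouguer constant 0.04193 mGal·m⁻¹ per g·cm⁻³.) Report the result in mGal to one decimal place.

Free-air correction = 0.3086 × 2042.0 = 630.16 mGal
Free-air anomaly = 979040.44 − 979649.32 + (630.16) = 21.28 mGal
Bouguer slab correction = 0.04193 × 2.16 × 2042.0 = 184.94 mGal
Simple Bouguer anomaly = 21.28 − (184.94) = -163.66 mGal
Complete Bouguer anomaly = -163.66 + 6.36 = -157.30 mGal

-157.3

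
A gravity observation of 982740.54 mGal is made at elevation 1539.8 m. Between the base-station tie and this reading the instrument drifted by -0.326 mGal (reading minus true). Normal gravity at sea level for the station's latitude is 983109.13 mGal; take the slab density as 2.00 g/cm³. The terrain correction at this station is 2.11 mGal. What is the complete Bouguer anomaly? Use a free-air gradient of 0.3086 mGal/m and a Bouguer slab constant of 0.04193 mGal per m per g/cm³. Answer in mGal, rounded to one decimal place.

Drift-corrected reading = 982740.54 − (-0.326) = 982740.866 mGal
Free-air correction = 0.3086 × 1539.8 = 475.18 mGal
Free-air anomaly = 982740.866 − 983109.13 + (475.18) = 106.916 mGal
Bouguer slab correction = 0.04193 × 2.00 × 1539.8 = 129.13 mGal
Simple Bouguer anomaly = 106.916 − (129.13) = -22.214 mGal
Complete Bouguer anomaly = -22.214 + 2.11 = -20.104 mGal

-20.1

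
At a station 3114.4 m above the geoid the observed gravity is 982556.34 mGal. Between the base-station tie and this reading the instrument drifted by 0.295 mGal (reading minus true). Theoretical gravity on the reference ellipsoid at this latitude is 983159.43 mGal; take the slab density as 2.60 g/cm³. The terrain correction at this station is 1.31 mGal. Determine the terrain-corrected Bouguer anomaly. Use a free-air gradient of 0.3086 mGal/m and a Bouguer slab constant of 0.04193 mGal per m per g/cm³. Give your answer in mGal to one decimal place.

Drift-corrected reading = 982556.34 − (0.295) = 982556.045 mGal
Free-air correction = 0.3086 × 3114.4 = 961.10 mGal
Free-air anomaly = 982556.045 − 983159.43 + (961.10) = 357.715 mGal
Bouguer slab correction = 0.04193 × 2.60 × 3114.4 = 339.53 mGal
Simple Bouguer anomaly = 357.715 − (339.53) = 18.185 mGal
Complete Bouguer anomaly = 18.185 + 1.31 = 19.495 mGal

19.5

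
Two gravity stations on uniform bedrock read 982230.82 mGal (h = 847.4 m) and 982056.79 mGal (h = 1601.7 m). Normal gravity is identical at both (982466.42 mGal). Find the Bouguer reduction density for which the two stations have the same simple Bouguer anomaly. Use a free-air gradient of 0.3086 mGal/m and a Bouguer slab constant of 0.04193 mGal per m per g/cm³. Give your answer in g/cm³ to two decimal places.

Δg_obs = 982056.79 − 982230.82 = -174.03 mGal over Δh = 1601.7 − 847.4 = 754.3 m
Equal Bouguer anomalies ⇒ Δg_obs + (0.3086 − 0.04193ρ)·Δh = 0
0.3086 − 0.04193ρ = −Δg_obs/Δh = 0.23072
ρ = (0.3086 − 0.23072) / 0.04193 = 1.86 g/cm³

1.86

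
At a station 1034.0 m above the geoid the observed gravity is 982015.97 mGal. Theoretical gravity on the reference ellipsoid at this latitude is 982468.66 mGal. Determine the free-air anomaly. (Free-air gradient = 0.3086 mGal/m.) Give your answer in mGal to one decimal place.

-133.6

Free-air correction = 0.3086 × 1034.0 = 319.09 mGal
Free-air anomaly = 982015.97 − 982468.66 + (319.09) = -133.60 mGal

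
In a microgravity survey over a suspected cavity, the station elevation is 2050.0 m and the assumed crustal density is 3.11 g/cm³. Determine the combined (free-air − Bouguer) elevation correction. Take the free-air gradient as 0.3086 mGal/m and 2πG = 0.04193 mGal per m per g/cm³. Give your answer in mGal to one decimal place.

Combined gradient = 0.3086 − 0.04193 × 3.11 = 0.1781977 mGal/m
Combined elevation correction = 0.1781977 × 2050.0 = 365.3 mGal

365.3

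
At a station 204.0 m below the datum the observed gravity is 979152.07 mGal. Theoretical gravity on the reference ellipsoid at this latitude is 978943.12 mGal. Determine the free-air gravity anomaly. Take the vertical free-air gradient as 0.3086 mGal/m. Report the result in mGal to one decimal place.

146.0

Free-air correction = 0.3086 × -204.0 = -62.95 mGal
Free-air anomaly = 979152.07 − 978943.12 + (-62.95) = 146.00 mGal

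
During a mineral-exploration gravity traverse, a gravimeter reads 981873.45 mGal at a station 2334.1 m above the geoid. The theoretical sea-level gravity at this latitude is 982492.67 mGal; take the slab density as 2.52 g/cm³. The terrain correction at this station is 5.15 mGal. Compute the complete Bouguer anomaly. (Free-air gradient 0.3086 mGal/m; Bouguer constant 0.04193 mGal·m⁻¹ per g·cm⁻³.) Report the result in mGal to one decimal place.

-140.4

Free-air correction = 0.3086 × 2334.1 = 720.30 mGal
Free-air anomaly = 981873.45 − 982492.67 + (720.30) = 101.08 mGal
Bouguer slab correction = 0.04193 × 2.52 × 2334.1 = 246.63 mGal
Simple Bouguer anomaly = 101.08 − (246.63) = -145.55 mGal
Complete Bouguer anomaly = -145.55 + 5.15 = -140.40 mGal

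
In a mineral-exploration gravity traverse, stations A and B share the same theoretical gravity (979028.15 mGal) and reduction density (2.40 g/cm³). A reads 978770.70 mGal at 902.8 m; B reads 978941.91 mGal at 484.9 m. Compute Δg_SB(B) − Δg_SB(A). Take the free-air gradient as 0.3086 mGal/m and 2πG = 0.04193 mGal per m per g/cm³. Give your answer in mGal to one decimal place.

Δg_SB(A) = 978770.70 − 979028.15 + 0.3086×902.8 − 0.04193×2.40×902.8 = -69.70 mGal
Δg_SB(B) = 978941.91 − 979028.15 + 0.3086×484.9 − 0.04193×2.40×484.9 = 14.60 mGal
Difference = 14.60 − (-69.70) = 84.30 mGal

84.3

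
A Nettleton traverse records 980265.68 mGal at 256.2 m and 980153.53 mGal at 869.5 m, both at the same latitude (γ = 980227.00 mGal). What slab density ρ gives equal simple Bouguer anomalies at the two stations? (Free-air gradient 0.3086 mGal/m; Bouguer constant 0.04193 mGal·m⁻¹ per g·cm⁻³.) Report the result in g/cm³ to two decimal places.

Δg_obs = 980153.53 − 980265.68 = -112.15 mGal over Δh = 869.5 − 256.2 = 613.3 m
Equal Bouguer anomalies ⇒ Δg_obs + (0.3086 − 0.04193ρ)·Δh = 0
0.3086 − 0.04193ρ = −Δg_obs/Δh = 0.18286
ρ = (0.3086 − 0.18286) / 0.04193 = 3.00 g/cm³

3.00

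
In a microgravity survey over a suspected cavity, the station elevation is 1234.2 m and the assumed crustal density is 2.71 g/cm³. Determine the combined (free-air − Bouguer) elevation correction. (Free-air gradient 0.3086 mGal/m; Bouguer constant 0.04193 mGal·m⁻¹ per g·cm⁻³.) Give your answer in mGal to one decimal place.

240.6

Combined gradient = 0.3086 − 0.04193 × 2.71 = 0.1949697 mGal/m
Combined elevation correction = 0.1949697 × 1234.2 = 240.6 mGal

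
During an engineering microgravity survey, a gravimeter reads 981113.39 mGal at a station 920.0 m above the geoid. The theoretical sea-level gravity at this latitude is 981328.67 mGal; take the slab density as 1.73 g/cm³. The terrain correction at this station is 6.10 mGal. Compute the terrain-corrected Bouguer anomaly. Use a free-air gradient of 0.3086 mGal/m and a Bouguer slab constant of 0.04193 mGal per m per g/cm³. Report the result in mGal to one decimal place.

Free-air correction = 0.3086 × 920.0 = 283.91 mGal
Free-air anomaly = 981113.39 − 981328.67 + (283.91) = 68.63 mGal
Bouguer slab correction = 0.04193 × 1.73 × 920.0 = 66.74 mGal
Simple Bouguer anomaly = 68.63 − (66.74) = 1.89 mGal
Complete Bouguer anomaly = 1.89 + 6.10 = 7.99 mGal

8.0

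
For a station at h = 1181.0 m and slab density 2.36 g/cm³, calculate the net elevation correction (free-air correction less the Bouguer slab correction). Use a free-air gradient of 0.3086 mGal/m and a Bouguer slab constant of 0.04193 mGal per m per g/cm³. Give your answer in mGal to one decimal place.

247.6

Combined gradient = 0.3086 − 0.04193 × 2.36 = 0.2096452 mGal/m
Combined elevation correction = 0.2096452 × 1181.0 = 247.6 mGal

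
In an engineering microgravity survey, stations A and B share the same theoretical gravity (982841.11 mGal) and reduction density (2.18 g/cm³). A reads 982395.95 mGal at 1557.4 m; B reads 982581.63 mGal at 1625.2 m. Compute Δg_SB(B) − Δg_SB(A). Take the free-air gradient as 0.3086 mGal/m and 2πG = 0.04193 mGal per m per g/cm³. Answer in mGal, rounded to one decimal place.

Δg_SB(A) = 982395.95 − 982841.11 + 0.3086×1557.4 − 0.04193×2.18×1557.4 = -106.90 mGal
Δg_SB(B) = 982581.63 − 982841.11 + 0.3086×1625.2 − 0.04193×2.18×1625.2 = 93.50 mGal
Difference = 93.50 − (-106.90) = 200.40 mGal

200.4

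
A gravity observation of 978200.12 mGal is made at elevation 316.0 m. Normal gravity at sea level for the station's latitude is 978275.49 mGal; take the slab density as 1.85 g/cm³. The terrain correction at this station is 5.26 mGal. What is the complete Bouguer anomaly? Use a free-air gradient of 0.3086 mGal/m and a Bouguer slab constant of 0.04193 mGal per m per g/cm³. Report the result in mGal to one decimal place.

Free-air correction = 0.3086 × 316.0 = 97.52 mGal
Free-air anomaly = 978200.12 − 978275.49 + (97.52) = 22.15 mGal
Bouguer slab correction = 0.04193 × 1.85 × 316.0 = 24.51 mGal
Simple Bouguer anomaly = 22.15 − (24.51) = -2.36 mGal
Complete Bouguer anomaly = -2.36 + 5.26 = 2.90 mGal

2.9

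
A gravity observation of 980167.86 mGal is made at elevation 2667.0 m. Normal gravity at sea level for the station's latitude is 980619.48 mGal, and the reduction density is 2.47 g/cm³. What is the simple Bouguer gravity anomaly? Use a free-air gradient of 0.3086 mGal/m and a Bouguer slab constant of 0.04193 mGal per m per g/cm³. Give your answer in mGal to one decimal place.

Free-air correction = 0.3086 × 2667.0 = 823.04 mGal
Free-air anomaly = 980167.86 − 980619.48 + (823.04) = 371.42 mGal
Bouguer slab correction = 0.04193 × 2.47 × 2667.0 = 276.21 mGal
Simple Bouguer anomaly = 371.42 − (276.21) = 95.21 mGal

95.2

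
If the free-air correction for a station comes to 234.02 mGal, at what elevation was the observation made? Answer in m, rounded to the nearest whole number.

h = 234.02 / 0.3086 = 758.33 m

758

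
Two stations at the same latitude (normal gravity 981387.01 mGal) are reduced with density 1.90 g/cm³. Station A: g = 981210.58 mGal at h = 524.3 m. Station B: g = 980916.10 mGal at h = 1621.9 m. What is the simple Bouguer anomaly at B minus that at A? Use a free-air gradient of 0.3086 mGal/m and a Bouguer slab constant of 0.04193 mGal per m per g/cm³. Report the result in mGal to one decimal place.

-43.2

Δg_SB(A) = 981210.58 − 981387.01 + 0.3086×524.3 − 0.04193×1.90×524.3 = -56.40 mGal
Δg_SB(B) = 980916.10 − 981387.01 + 0.3086×1621.9 − 0.04193×1.90×1621.9 = -99.60 mGal
Difference = -99.60 − (-56.40) = -43.20 mGal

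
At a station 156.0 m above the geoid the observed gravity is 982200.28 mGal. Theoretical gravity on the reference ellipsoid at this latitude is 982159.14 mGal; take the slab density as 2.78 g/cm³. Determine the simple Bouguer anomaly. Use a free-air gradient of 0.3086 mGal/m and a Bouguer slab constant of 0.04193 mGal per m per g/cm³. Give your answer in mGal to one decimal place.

71.1

Free-air correction = 0.3086 × 156.0 = 48.14 mGal
Free-air anomaly = 982200.28 − 982159.14 + (48.14) = 89.28 mGal
Bouguer slab correction = 0.04193 × 2.78 × 156.0 = 18.18 mGal
Simple Bouguer anomaly = 89.28 − (18.18) = 71.10 mGal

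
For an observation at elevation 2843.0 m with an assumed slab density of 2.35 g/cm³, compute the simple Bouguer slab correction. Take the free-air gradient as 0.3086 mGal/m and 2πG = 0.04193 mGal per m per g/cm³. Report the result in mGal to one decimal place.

Bouguer slab correction = 0.04193 × 2.35 × 2843.0 = 280.1 mGal

280.1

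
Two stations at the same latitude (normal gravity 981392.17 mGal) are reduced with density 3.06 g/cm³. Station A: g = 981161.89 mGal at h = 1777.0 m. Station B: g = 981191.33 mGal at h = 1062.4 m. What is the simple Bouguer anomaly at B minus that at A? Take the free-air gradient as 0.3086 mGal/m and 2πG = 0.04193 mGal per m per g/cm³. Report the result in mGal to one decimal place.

Δg_SB(A) = 981161.89 − 981392.17 + 0.3086×1777.0 − 0.04193×3.06×1777.0 = 90.10 mGal
Δg_SB(B) = 981191.33 − 981392.17 + 0.3086×1062.4 − 0.04193×3.06×1062.4 = -9.30 mGal
Difference = -9.30 − (90.10) = -99.40 mGal

-99.4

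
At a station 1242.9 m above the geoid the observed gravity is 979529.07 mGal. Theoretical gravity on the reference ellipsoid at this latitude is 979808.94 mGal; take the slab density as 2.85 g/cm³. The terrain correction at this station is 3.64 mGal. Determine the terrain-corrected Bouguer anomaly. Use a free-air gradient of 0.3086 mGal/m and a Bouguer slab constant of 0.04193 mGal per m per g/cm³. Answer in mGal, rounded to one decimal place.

-41.2

Free-air correction = 0.3086 × 1242.9 = 383.56 mGal
Free-air anomaly = 979529.07 − 979808.94 + (383.56) = 103.69 mGal
Bouguer slab correction = 0.04193 × 2.85 × 1242.9 = 148.53 mGal
Simple Bouguer anomaly = 103.69 − (148.53) = -44.84 mGal
Complete Bouguer anomaly = -44.84 + 3.64 = -41.20 mGal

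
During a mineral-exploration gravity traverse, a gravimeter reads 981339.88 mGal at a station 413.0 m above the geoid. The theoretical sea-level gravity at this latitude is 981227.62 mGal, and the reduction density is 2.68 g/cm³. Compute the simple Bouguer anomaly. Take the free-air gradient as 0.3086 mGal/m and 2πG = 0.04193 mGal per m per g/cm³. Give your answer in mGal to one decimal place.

Free-air correction = 0.3086 × 413.0 = 127.45 mGal
Free-air anomaly = 981339.88 − 981227.62 + (127.45) = 239.71 mGal
Bouguer slab correction = 0.04193 × 2.68 × 413.0 = 46.41 mGal
Simple Bouguer anomaly = 239.71 − (46.41) = 193.30 mGal

193.3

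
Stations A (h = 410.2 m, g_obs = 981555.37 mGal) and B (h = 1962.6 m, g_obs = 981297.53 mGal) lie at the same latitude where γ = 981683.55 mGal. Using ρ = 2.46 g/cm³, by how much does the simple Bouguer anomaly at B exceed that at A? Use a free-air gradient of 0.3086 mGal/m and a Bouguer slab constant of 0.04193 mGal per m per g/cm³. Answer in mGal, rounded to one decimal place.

61.1

Δg_SB(A) = 981555.37 − 981683.55 + 0.3086×410.2 − 0.04193×2.46×410.2 = -43.90 mGal
Δg_SB(B) = 981297.53 − 981683.55 + 0.3086×1962.6 − 0.04193×2.46×1962.6 = 17.20 mGal
Difference = 17.20 − (-43.90) = 61.10 mGal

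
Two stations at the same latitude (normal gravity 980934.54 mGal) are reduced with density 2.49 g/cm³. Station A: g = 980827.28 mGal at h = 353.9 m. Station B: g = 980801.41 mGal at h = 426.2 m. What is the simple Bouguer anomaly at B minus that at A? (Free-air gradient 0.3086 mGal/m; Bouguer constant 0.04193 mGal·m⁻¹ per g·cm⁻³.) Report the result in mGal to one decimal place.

Δg_SB(A) = 980827.28 − 980934.54 + 0.3086×353.9 − 0.04193×2.49×353.9 = -35.00 mGal
Δg_SB(B) = 980801.41 − 980934.54 + 0.3086×426.2 − 0.04193×2.49×426.2 = -46.10 mGal
Difference = -46.10 − (-35.00) = -11.10 mGal

-11.1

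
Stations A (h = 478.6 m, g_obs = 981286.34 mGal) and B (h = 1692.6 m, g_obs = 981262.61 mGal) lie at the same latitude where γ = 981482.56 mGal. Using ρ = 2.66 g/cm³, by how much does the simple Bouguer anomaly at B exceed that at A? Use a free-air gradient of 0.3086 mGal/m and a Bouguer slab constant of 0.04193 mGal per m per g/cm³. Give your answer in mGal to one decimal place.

Δg_SB(A) = 981286.34 − 981482.56 + 0.3086×478.6 − 0.04193×2.66×478.6 = -101.90 mGal
Δg_SB(B) = 981262.61 − 981482.56 + 0.3086×1692.6 − 0.04193×2.66×1692.6 = 113.60 mGal
Difference = 113.60 − (-101.90) = 215.50 mGal

215.5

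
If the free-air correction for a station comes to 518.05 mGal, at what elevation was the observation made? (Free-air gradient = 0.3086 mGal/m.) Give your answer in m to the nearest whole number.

h = 518.05 / 0.3086 = 1678.71 m

1679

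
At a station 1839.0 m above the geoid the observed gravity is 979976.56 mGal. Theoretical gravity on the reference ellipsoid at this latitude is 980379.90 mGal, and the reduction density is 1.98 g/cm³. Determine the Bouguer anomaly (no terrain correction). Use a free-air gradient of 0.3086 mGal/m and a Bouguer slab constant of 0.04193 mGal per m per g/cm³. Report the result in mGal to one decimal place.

Free-air correction = 0.3086 × 1839.0 = 567.52 mGal
Free-air anomaly = 979976.56 − 980379.90 + (567.52) = 164.18 mGal
Bouguer slab correction = 0.04193 × 1.98 × 1839.0 = 152.68 mGal
Simple Bouguer anomaly = 164.18 − (152.68) = 11.50 mGal

11.5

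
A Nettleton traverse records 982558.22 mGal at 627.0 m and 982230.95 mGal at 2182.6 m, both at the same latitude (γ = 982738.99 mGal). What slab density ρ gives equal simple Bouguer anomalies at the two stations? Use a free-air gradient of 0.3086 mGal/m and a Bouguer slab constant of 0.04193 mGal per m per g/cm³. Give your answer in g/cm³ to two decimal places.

2.34

Δg_obs = 982230.95 − 982558.22 = -327.27 mGal over Δh = 2182.6 − 627.0 = 1555.6 m
Equal Bouguer anomalies ⇒ Δg_obs + (0.3086 − 0.04193ρ)·Δh = 0
0.3086 − 0.04193ρ = −Δg_obs/Δh = 0.21038
ρ = (0.3086 − 0.21038) / 0.04193 = 2.34 g/cm³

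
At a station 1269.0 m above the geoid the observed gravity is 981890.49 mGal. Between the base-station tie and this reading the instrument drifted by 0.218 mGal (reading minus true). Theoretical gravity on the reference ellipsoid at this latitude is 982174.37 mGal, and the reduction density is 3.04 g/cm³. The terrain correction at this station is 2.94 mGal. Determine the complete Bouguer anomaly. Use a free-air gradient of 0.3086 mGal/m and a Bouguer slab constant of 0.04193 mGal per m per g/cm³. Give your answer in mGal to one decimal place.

-51.3

Drift-corrected reading = 981890.49 − (0.218) = 981890.272 mGal
Free-air correction = 0.3086 × 1269.0 = 391.61 mGal
Free-air anomaly = 981890.272 − 982174.37 + (391.61) = 107.512 mGal
Bouguer slab correction = 0.04193 × 3.04 × 1269.0 = 161.76 mGal
Simple Bouguer anomaly = 107.512 − (161.76) = -54.248 mGal
Complete Bouguer anomaly = -54.248 + 2.94 = -51.308 mGal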